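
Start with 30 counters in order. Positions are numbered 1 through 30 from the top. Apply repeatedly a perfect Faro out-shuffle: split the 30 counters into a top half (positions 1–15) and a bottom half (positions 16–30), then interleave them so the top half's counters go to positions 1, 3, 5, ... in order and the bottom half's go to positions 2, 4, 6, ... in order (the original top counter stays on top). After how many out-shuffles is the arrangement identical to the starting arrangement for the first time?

The out-shuffle permutes the 30 positions with cycle lengths [1, 1, 28].
Every counter is home exactly when every cycle has completed a whole number of laps, i.e. after lcm(1, 28) = 28 out-shuffles.

28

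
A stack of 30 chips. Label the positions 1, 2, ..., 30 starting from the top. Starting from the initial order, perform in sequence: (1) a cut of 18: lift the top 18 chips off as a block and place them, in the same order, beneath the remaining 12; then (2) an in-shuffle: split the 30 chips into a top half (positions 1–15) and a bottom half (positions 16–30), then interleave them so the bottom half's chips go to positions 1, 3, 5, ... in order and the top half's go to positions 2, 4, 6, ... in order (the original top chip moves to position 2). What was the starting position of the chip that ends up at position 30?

Undo the operations in reverse order, starting from position 30:
  undo op 2 (in-shuffle, from top half): 30 ← 15
  undo op 1 (cut 18): 15 ← 3
So the chip at position 30 came from original position 3.

3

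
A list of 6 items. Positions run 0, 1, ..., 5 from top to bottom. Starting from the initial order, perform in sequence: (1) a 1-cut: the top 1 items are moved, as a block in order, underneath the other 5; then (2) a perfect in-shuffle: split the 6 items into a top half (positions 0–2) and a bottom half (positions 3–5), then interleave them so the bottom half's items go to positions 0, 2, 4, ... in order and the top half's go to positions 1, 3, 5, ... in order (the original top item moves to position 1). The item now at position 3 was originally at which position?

2

Undo the operations in reverse order, starting from position 3:
  undo op 2 (in-shuffle, from top half): 3 ← 1
  undo op 1 (cut 1): 1 ← 2
So the item at position 3 came from original position 2.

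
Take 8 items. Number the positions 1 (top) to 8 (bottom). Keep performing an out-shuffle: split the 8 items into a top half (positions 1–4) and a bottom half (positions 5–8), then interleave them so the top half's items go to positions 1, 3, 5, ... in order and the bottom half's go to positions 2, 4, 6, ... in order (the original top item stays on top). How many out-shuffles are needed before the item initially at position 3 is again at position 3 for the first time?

Follow position 3 under repeated out-shuffles:
3 → 5 → 2 → 3
It first returns after 3 out-shuffles.

3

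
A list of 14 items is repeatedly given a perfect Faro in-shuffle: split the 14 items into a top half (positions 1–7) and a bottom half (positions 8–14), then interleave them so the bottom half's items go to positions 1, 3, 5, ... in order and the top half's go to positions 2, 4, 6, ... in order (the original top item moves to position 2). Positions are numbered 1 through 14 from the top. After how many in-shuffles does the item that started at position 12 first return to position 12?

Follow position 12 under repeated in-shuffles:
12 → 9 → 3 → 6 → 12
It first returns after 4 in-shuffles.

4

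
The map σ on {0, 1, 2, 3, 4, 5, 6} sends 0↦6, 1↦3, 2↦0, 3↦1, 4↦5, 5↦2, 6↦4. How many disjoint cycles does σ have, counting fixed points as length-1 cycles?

Cycle decomposition: (0 6 4 5 2) (1 3).
2 cycles.

2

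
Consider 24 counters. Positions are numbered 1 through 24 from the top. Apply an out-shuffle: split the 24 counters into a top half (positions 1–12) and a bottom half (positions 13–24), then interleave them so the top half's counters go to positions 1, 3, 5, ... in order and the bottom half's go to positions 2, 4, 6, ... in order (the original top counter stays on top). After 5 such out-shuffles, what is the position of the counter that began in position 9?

4

Track the counter's position through each out-shuffle:
9 → 17 → 10 → 19 → 14 → 4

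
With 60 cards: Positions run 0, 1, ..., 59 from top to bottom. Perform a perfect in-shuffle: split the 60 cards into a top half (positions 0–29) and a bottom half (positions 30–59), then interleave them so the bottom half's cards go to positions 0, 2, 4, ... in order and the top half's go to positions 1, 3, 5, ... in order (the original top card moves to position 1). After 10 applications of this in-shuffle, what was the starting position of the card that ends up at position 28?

Work backwards from position 28, undoing one in-shuffle at a time:
28 ← 44 ← 52 ← 56 ← 58 ← 59 ← 29 ← 14 ← 37 ← 18 ← 39
So the card now at position 28 started at position 39.

39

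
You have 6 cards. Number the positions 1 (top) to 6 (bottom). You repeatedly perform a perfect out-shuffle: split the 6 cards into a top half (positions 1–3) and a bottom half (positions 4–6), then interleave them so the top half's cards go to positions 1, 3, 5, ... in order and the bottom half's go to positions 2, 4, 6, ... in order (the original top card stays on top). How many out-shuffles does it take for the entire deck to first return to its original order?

4

The out-shuffle permutes the 6 positions with cycle lengths [1, 1, 4].
Every card is home exactly when every cycle has completed a whole number of laps, i.e. after lcm(1, 4) = 4 out-shuffles.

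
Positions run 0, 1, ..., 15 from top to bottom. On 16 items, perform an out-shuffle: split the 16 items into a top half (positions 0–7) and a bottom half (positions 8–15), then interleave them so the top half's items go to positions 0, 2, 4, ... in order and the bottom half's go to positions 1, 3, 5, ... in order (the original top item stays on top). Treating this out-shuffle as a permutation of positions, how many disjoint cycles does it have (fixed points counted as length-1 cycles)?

6

Trace each unvisited position around until it returns:
(0) (1 2 4 8) (3 6 12 9) (5 10) (7 14 13 11) (15)
6 cycles in total.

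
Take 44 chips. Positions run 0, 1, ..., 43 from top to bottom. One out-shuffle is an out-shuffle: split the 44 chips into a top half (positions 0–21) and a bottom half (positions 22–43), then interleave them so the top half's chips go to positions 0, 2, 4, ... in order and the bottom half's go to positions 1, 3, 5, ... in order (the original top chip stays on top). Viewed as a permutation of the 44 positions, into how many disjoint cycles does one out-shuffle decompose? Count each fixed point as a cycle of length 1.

5

Trace each unvisited position around until it returns:
(0) (1 2 4 8 16 32 ... len 14) (3 6 12 24 5 10 ... len 14) (7 14 28 13 26 9 ... len 14) (43)
5 cycles in total.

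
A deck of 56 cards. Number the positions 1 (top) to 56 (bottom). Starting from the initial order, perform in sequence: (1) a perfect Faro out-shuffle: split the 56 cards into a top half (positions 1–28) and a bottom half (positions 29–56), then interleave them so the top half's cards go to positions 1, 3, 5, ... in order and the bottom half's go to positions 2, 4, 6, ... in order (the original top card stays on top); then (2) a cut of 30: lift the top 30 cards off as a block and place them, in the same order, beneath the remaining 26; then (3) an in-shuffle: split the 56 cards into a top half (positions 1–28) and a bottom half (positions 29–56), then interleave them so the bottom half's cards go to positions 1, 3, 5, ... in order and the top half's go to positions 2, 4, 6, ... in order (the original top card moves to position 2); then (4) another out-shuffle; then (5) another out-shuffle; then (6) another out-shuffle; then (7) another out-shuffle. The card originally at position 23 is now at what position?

Track the card from position 23 forward through each operation:
  after op 1 (out-shuffle): 23 → 45
  after op 2 (cut 30): 45 → 15
  after op 3 (in-shuffle): 15 → 30
  after op 4 (out-shuffle): 30 → 4
  after op 5 (out-shuffle): 4 → 7
  after op 6 (out-shuffle): 7 → 13
  after op 7 (out-shuffle): 13 → 25

25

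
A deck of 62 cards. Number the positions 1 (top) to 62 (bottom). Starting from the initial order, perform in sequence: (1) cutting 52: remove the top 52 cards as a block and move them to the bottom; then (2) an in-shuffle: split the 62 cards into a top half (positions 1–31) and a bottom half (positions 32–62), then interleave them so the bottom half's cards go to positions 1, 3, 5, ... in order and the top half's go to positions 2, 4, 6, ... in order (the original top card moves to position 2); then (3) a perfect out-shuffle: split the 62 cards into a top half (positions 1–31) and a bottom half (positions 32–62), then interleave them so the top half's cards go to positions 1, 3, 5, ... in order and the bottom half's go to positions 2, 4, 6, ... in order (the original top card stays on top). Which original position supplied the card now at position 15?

56

Undo the operations in reverse order, starting from position 15:
  undo op 3 (out-shuffle, from top half): 15 ← 8
  undo op 2 (in-shuffle, from top half): 8 ← 4
  undo op 1 (cut 52): 4 ← 56
So the card at position 15 came from original position 56.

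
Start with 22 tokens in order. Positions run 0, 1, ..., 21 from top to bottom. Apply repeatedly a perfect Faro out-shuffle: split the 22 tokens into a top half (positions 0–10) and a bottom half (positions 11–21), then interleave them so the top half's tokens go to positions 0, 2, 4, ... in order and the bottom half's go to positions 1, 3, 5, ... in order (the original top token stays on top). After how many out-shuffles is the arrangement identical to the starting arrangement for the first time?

The out-shuffle permutes the 22 positions with cycle lengths [1, 1, 2, 3, 3, 6, 6].
Every token is home exactly when every cycle has completed a whole number of laps, i.e. after lcm(1, 2, 3, 6) = 6 out-shuffles.

6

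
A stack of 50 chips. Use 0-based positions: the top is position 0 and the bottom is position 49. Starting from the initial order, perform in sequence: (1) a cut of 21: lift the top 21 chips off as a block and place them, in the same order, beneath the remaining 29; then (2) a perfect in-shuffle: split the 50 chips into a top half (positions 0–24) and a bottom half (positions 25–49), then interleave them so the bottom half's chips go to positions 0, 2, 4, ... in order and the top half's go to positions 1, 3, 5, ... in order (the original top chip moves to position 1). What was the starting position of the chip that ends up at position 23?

32

Undo the operations in reverse order, starting from position 23:
  undo op 2 (in-shuffle, from top half): 23 ← 11
  undo op 1 (cut 21): 11 ← 32
So the chip at position 23 came from original position 32.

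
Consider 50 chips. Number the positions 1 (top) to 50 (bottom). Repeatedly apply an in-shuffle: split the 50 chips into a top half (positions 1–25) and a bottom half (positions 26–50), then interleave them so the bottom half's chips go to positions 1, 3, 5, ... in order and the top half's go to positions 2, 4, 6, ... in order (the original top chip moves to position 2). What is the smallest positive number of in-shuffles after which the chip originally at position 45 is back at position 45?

Follow position 45 under repeated in-shuffles:
45 → 39 → 27 → 3 → 6 → 12 → 24 → 48 → 45
It first returns after 8 in-shuffles.

8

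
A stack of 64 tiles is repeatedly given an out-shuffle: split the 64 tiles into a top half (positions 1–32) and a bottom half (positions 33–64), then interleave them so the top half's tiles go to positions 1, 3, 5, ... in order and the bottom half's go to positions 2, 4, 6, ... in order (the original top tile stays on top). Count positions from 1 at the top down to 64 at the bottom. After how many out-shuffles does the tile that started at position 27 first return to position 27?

Follow position 27 under repeated out-shuffles:
27 → 53 → 42 → 20 → 39 → 14 → 27
It first returns after 6 out-shuffles.

6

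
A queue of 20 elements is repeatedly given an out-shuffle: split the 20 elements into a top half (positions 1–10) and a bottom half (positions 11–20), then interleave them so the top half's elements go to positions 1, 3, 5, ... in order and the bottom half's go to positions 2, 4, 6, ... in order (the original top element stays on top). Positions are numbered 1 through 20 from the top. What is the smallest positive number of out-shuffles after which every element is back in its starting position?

18

The out-shuffle permutes the 20 positions with cycle lengths [1, 1, 18].
Every element is home exactly when every cycle has completed a whole number of laps, i.e. after lcm(1, 18) = 18 out-shuffles.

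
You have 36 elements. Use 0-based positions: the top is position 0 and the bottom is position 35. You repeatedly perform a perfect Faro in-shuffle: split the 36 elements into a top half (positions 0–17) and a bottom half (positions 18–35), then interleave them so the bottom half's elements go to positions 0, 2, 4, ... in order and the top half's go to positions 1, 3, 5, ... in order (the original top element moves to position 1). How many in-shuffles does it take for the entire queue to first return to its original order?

36

The in-shuffle permutes the 36 positions with cycle lengths [36].
Every element is home exactly when every cycle has completed a whole number of laps, i.e. after lcm(36) = 36 in-shuffles.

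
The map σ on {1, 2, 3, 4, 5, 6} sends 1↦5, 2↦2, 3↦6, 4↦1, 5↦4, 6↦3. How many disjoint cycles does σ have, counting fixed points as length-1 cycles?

Cycle decomposition: (1 5 4) (2) (3 6).
3 cycles.

3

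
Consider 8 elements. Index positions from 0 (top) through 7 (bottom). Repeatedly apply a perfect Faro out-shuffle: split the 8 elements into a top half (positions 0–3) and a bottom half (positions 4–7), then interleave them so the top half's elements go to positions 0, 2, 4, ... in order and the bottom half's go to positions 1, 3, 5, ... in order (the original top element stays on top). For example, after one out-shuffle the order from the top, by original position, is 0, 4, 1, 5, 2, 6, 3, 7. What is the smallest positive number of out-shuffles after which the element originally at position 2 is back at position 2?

Follow position 2 under repeated out-shuffles:
2 → 4 → 1 → 2
It first returns after 3 out-shuffles.

3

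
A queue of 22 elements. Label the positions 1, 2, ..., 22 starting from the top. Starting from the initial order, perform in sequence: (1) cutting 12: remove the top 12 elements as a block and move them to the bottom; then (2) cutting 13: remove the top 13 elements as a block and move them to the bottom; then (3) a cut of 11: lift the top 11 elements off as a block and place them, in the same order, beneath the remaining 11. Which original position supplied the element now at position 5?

Undo the operations in reverse order, starting from position 5:
  undo op 3 (cut 11): 5 ← 16
  undo op 2 (cut 13): 16 ← 7
  undo op 1 (cut 12): 7 ← 19
So the element at position 5 came from original position 19.

19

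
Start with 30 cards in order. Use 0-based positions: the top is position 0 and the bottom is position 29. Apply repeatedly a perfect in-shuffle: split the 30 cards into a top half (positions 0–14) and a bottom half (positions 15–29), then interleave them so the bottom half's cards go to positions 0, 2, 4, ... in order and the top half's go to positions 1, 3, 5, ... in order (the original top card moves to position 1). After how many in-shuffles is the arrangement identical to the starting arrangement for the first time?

The in-shuffle permutes the 30 positions with cycle lengths [5, 5, 5, 5, 5, 5].
Every card is home exactly when every cycle has completed a whole number of laps, i.e. after lcm(5) = 5 in-shuffles.

5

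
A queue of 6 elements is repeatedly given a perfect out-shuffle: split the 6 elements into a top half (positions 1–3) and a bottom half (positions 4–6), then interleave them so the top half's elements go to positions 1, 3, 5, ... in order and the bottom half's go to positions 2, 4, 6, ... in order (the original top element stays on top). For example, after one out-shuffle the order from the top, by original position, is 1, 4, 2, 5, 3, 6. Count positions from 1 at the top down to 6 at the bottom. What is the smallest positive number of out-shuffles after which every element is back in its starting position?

The out-shuffle permutes the 6 positions with cycle lengths [1, 1, 4].
Every element is home exactly when every cycle has completed a whole number of laps, i.e. after lcm(1, 4) = 4 out-shuffles.

4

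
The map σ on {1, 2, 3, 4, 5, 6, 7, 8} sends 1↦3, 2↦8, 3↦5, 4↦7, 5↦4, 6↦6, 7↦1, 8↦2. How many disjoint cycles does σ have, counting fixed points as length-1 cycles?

Cycle decomposition: (1 3 5 4 7) (2 8) (6).
3 cycles.

3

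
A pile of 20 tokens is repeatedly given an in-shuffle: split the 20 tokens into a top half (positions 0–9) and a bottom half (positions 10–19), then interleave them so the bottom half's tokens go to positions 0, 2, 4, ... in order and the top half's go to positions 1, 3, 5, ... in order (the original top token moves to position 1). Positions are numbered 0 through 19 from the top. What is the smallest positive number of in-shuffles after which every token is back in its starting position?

6

The in-shuffle permutes the 20 positions with cycle lengths [2, 3, 3, 6, 6].
Every token is home exactly when every cycle has completed a whole number of laps, i.e. after lcm(2, 3, 6) = 6 in-shuffles.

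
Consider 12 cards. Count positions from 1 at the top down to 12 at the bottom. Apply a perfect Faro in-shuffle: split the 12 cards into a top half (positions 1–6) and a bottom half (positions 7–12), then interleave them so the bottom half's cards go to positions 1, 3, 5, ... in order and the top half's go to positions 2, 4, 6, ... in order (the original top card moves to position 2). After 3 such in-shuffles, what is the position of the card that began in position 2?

Track the card's position through each in-shuffle:
2 → 4 → 8 → 3

3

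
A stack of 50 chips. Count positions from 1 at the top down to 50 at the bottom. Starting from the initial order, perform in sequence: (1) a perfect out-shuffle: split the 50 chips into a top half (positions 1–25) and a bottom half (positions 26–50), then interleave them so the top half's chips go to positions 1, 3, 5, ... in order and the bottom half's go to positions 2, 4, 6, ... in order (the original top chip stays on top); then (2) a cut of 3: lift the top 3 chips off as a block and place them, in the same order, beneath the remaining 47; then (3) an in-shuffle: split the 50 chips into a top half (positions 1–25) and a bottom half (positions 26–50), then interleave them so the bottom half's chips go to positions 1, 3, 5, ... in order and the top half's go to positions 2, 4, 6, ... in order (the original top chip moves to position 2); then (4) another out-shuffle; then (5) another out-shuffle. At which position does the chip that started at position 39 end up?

Track the chip from position 39 forward through each operation:
  after op 1 (out-shuffle): 39 → 28
  after op 2 (cut 3): 28 → 25
  after op 3 (in-shuffle): 25 → 50
  after op 4 (out-shuffle): 50 → 50
  after op 5 (out-shuffle): 50 → 50

50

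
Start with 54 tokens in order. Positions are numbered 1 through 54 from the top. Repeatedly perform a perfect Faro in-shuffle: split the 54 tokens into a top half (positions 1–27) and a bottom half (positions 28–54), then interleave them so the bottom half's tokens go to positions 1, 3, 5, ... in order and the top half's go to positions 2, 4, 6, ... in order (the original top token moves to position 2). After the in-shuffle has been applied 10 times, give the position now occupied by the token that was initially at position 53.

42

Track the token's position through each in-shuffle:
53 → 51 → 47 → 39 → 23 → 46 → 37 → 19 → 38 → 21 → 42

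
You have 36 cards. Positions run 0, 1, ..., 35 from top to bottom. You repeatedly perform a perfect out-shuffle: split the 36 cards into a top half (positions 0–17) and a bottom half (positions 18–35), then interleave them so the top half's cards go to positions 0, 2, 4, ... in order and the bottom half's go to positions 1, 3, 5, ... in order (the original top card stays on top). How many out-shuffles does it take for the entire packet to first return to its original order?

The out-shuffle permutes the 36 positions with cycle lengths [1, 1, 3, 3, 4, 12, 12].
Every card is home exactly when every cycle has completed a whole number of laps, i.e. after lcm(1, 3, 4, 12) = 12 out-shuffles.

12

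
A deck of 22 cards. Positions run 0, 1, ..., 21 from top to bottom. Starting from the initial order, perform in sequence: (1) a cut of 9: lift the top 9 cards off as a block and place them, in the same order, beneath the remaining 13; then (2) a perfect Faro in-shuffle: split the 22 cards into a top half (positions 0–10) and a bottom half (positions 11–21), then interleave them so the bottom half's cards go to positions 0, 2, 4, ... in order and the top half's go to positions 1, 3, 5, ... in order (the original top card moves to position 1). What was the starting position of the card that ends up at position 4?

0

Undo the operations in reverse order, starting from position 4:
  undo op 2 (in-shuffle, from bottom half): 4 ← 13
  undo op 1 (cut 9): 13 ← 0
So the card at position 4 came from original position 0.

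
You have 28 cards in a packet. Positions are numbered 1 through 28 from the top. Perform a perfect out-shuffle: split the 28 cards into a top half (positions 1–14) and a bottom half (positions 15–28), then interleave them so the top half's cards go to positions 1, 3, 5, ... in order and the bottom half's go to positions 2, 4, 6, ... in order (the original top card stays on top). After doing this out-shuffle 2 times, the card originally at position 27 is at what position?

24

Track the card's position through each out-shuffle:
27 → 26 → 24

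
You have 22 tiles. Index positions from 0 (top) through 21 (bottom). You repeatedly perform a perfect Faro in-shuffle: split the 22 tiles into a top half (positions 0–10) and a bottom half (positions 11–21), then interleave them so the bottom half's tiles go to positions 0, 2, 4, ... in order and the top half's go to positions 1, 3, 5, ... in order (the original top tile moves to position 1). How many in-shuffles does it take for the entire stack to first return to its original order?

11

The in-shuffle permutes the 22 positions with cycle lengths [11, 11].
Every tile is home exactly when every cycle has completed a whole number of laps, i.e. after lcm(11) = 11 in-shuffles.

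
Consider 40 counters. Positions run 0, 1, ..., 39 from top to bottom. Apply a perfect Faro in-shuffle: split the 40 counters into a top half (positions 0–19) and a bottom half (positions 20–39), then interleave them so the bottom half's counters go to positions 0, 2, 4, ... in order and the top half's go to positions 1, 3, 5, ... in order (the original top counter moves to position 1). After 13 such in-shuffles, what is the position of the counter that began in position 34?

6

Track position through each in-shuffle: 34 → 28 → 16 → 33 → 26 → ... (continuing for 13 shuffles total) → 6.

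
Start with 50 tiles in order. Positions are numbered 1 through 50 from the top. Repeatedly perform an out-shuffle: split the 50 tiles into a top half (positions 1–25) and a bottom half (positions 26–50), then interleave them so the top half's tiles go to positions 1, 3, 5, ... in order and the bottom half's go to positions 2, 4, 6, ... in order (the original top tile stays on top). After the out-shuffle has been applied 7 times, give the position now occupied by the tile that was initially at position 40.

Track the tile's position through each out-shuffle:
40 → 30 → 10 → 19 → 37 → 24 → 47 → 44

44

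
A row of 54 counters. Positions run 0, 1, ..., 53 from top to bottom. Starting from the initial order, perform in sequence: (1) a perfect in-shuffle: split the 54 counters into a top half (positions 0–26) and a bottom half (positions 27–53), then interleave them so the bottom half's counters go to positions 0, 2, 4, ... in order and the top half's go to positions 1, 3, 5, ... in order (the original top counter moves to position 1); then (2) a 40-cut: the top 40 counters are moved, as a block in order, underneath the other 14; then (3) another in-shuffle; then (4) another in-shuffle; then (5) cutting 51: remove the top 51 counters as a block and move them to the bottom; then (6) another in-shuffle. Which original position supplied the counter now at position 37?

21

Undo the operations in reverse order, starting from position 37:
  undo op 6 (in-shuffle, from top half): 37 ← 18
  undo op 5 (cut 51): 18 ← 15
  undo op 4 (in-shuffle, from top half): 15 ← 7
  undo op 3 (in-shuffle, from top half): 7 ← 3
  undo op 2 (cut 40): 3 ← 43
  undo op 1 (in-shuffle, from top half): 43 ← 21
So the counter at position 37 came from original position 21.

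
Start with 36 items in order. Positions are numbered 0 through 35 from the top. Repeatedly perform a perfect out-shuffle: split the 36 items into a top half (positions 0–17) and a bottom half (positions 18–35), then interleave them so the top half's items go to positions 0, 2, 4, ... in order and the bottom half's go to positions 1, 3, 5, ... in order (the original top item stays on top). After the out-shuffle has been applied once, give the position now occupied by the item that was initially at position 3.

6

Track the item's position through each out-shuffle:
3 → 6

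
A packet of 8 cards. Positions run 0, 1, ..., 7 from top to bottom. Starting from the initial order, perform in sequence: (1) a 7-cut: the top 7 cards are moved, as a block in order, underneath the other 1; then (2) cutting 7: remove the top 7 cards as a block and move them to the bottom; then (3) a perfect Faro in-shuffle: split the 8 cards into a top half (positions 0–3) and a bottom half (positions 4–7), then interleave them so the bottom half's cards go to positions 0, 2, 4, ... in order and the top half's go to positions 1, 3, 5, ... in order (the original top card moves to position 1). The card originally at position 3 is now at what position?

Track the card from position 3 forward through each operation:
  after op 1 (cut 7): 3 → 4
  after op 2 (cut 7): 4 → 5
  after op 3 (in-shuffle): 5 → 2

2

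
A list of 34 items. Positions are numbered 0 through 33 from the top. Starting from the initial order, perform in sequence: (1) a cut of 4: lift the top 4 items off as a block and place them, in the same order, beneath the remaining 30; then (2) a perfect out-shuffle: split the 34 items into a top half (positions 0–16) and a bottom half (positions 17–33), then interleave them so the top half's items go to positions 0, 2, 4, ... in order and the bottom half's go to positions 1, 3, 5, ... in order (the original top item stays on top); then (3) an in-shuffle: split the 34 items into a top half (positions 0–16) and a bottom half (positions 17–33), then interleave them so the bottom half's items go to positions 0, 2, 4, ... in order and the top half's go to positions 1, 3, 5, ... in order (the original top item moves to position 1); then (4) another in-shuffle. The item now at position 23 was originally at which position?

Undo the operations in reverse order, starting from position 23:
  undo op 4 (in-shuffle, from top half): 23 ← 11
  undo op 3 (in-shuffle, from top half): 11 ← 5
  undo op 2 (out-shuffle, from bottom half): 5 ← 19
  undo op 1 (cut 4): 19 ← 23
So the item at position 23 came from original position 23.

23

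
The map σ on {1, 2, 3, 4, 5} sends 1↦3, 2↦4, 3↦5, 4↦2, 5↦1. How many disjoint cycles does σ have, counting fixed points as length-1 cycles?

2

Cycle decomposition: (1 3 5) (2 4).
2 cycles.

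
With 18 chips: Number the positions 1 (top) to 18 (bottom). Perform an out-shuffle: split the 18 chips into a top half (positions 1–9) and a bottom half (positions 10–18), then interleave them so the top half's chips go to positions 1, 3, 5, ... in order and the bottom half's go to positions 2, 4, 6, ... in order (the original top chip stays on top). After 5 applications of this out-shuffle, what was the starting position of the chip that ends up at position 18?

Work backwards from position 18, undoing one out-shuffle at a time:
18 ← 18 ← 18 ← 18 ← 18 ← 18
So the chip now at position 18 started at position 18.

18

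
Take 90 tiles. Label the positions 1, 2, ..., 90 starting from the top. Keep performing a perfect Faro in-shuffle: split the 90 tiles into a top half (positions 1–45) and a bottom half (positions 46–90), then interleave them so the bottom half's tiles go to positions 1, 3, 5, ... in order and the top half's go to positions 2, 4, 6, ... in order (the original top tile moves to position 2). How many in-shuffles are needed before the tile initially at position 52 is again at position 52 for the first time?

Follow position 52 under repeated in-shuffles:
52 → 13 → 26 → 52
It first returns after 3 in-shuffles.

3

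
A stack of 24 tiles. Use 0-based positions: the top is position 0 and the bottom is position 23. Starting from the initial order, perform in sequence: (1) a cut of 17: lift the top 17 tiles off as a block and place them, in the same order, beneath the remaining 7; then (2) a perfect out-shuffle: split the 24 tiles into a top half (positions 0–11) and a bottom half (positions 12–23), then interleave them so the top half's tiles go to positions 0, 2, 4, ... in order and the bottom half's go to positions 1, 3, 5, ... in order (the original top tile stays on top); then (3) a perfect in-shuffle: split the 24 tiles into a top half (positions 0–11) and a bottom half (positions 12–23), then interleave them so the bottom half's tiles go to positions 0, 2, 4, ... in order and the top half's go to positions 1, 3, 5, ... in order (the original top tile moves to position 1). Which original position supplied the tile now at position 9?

Undo the operations in reverse order, starting from position 9:
  undo op 3 (in-shuffle, from top half): 9 ← 4
  undo op 2 (out-shuffle, from top half): 4 ← 2
  undo op 1 (cut 17): 2 ← 19
So the tile at position 9 came from original position 19.

19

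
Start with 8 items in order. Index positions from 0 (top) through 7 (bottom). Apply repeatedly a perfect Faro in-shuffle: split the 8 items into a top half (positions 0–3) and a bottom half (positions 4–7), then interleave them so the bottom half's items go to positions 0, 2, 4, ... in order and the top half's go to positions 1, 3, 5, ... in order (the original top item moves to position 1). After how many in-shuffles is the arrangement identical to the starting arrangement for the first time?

The in-shuffle permutes the 8 positions with cycle lengths [2, 6].
Every item is home exactly when every cycle has completed a whole number of laps, i.e. after lcm(2, 6) = 6 in-shuffles.

6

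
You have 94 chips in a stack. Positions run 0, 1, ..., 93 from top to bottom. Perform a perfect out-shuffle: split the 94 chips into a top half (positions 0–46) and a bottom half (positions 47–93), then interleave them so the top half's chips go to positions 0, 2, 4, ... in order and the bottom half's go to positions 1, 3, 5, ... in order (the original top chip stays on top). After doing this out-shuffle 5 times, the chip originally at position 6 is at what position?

Track the chip's position through each out-shuffle:
6 → 12 → 24 → 48 → 3 → 6

6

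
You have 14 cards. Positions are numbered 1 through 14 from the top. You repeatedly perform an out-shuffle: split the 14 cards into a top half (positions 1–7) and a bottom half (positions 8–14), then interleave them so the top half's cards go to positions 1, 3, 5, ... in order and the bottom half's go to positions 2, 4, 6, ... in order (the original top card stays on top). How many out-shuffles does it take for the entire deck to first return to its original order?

The out-shuffle permutes the 14 positions with cycle lengths [1, 1, 12].
Every card is home exactly when every cycle has completed a whole number of laps, i.e. after lcm(1, 12) = 12 out-shuffles.

12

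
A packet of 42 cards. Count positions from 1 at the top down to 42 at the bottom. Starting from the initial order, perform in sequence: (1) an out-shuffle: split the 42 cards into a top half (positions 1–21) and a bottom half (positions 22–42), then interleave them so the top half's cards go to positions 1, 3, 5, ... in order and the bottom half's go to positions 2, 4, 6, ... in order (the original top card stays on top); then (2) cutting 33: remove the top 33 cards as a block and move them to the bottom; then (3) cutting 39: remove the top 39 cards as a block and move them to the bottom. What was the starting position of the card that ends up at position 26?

Undo the operations in reverse order, starting from position 26:
  undo op 3 (cut 39): 26 ← 23
  undo op 2 (cut 33): 23 ← 14
  undo op 1 (out-shuffle, from bottom half): 14 ← 28
So the card at position 26 came from original position 28.

28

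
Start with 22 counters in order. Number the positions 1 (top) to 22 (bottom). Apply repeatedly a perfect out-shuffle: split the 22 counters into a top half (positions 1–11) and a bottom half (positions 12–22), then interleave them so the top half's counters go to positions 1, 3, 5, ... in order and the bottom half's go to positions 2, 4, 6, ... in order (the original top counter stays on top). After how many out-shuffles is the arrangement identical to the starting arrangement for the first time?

The out-shuffle permutes the 22 positions with cycle lengths [1, 1, 2, 3, 3, 6, 6].
Every counter is home exactly when every cycle has completed a whole number of laps, i.e. after lcm(1, 2, 3, 6) = 6 out-shuffles.

6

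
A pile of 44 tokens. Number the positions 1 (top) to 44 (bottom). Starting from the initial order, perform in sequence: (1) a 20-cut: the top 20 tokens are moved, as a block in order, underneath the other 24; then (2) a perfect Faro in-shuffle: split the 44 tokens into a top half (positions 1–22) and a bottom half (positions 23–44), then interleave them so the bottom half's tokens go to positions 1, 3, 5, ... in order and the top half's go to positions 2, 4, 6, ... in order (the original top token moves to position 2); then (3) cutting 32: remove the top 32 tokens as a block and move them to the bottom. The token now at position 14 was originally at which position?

Undo the operations in reverse order, starting from position 14:
  undo op 3 (cut 32): 14 ← 2
  undo op 2 (in-shuffle, from top half): 2 ← 1
  undo op 1 (cut 20): 1 ← 21
So the token at position 14 came from original position 21.

21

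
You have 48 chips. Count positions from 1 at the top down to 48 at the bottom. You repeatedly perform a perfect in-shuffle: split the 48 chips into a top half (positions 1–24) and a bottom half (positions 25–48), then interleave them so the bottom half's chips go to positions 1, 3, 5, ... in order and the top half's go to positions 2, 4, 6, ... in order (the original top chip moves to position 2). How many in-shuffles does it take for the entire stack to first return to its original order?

21

The in-shuffle permutes the 48 positions with cycle lengths [3, 3, 21, 21].
Every chip is home exactly when every cycle has completed a whole number of laps, i.e. after lcm(3, 21) = 21 in-shuffles.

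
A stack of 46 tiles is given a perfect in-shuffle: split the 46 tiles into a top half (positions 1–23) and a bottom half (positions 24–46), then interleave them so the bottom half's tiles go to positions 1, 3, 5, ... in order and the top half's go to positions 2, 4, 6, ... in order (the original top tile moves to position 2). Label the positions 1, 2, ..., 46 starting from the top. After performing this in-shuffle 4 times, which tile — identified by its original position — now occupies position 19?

Work backwards from position 19, undoing one in-shuffle at a time:
19 ← 33 ← 40 ← 20 ← 10
So the tile now at position 19 started at position 10.

10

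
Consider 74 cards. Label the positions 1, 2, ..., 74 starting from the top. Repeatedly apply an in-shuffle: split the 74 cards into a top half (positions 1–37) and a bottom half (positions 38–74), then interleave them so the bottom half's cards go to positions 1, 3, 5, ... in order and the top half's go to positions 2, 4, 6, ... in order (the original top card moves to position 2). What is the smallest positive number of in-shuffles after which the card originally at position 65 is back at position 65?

Follow position 65 under repeated in-shuffles:
65 → 55 → 35 → 70 → 65
It first returns after 4 in-shuffles.

4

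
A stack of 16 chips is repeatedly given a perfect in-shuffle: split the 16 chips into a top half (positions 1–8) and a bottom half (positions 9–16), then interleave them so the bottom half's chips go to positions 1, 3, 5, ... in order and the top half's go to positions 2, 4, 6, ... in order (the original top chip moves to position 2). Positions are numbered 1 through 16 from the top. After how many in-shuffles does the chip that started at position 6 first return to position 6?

8

Follow position 6 under repeated in-shuffles:
6 → 12 → 7 → 14 → 11 → 5 → 10 → 3 → 6
It first returns after 8 in-shuffles.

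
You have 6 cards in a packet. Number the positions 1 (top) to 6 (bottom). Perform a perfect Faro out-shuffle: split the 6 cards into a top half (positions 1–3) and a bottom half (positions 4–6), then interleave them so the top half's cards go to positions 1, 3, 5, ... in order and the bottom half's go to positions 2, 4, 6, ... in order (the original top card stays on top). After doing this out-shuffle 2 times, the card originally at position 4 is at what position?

Track the card's position through each out-shuffle:
4 → 2 → 3

3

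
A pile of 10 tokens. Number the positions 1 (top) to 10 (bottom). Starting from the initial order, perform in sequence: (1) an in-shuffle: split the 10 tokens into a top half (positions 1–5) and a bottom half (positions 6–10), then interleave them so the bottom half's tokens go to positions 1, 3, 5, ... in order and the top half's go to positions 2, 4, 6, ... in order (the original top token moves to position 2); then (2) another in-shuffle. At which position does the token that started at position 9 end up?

3

Track the token from position 9 forward through each operation:
  after op 1 (in-shuffle): 9 → 7
  after op 2 (in-shuffle): 7 → 3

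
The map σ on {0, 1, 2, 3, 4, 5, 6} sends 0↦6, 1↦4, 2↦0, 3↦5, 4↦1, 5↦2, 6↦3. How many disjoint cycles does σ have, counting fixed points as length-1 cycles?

2

Cycle decomposition: (0 6 3 5 2) (1 4).
2 cycles.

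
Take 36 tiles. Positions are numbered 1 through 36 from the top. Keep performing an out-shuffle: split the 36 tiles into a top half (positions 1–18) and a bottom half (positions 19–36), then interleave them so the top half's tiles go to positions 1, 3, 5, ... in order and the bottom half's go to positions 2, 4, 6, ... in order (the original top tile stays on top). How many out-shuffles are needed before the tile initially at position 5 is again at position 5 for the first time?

Follow position 5 under repeated out-shuffles:
5 → 9 → 17 → 33 → 30 → 24 → 12 → 23 → 10 → 19 → 2 → 3 → 5
It first returns after 12 out-shuffles.

12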